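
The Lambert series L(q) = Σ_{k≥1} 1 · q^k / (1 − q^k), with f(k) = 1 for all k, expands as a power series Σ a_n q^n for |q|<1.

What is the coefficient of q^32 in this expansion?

a_32 = 6

[q^32] f(32)=1,f(16)=1,f(8)=1,f(4)=1,f(2)=1,f(1)=1 ⇒ 6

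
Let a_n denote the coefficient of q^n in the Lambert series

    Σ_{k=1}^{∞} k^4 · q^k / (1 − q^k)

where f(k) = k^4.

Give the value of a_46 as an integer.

a_46 = 4757314

n=46: 1·46 2·23 23·2 46·1  f→[1+16+279841+4477456]=4757314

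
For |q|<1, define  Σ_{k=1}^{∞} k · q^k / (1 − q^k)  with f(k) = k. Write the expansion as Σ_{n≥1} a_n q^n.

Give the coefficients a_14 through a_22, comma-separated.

q^14  k|14↦f(k): 1:1 2:2 7:7 14:14  a_14=24
q^15  k|15↦f(k): 15:15 5:5 3:3 1:1  a_15=24
n=16: 16·1 8·2 4·4 2·8 1·16  f→[16+8+4+2+1]=31
n=17: 1·17 17·1  f→[1+17]=18
d|18:{18,9,6,3,2,1}  Σf=18+9+6+3+2+1=39
d|19:{1,19}  Σf=1+19=20
q^20  k|20↦f(k): 1:1 2:2 4:4 5:5 10:10 20:20  a_20=42
d|21:{21,7,3,1}  Σf=21+7+3+1=32
n=22: 22·1 11·2 2·11 1·22  f→[22+11+2+1]=36

24, 24, 31, 18, 39, 20, 42, 32, 36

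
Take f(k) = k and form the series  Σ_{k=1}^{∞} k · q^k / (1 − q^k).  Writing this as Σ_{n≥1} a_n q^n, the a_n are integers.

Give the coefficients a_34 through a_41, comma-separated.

[q^34] f(1)=1,f(2)=2,f(17)=17,f(34)=34 ⇒ 54
q^35  k|35↦f(k): 1:1 5:5 7:7 35:35  a_35=48
[q^36] f(1)=1,f(2)=2,f(3)=3,f(4)=4,f(6)=6,f(9)=9,f(12)=12,f(18)=18,f(36)=36 ⇒ 91
q^37  k|37↦f(k): 37:37 1:1  a_37=38
[q^38] f(1)=1,f(2)=2,f(19)=19,f(38)=38 ⇒ 60
[q^39] f(39)=39,f(13)=13,f(3)=3,f(1)=1 ⇒ 56
n=40: 40·1 20·2 10·4 8·5 5·8 4·10 2·20 1·40  f→[40+20+10+8+5+4+2+1]=90
d|41:{1,41}  Σf=1+41=42

54, 48, 91, 38, 60, 56, 90, 42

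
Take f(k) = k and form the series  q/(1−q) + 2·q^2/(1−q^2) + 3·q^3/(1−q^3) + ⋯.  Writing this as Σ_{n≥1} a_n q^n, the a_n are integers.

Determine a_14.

n=14: 1·14 2·7 7·2 14·1  f→[1+2+7+14]=24

a_14 = 24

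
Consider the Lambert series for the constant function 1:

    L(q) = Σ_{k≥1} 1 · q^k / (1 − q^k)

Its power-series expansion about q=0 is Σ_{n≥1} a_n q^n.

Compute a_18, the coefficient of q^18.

n=18: 1·18 2·9 3·6 6·3 9·2 18·1  f→[1+1+1+1+1+1]=6

a_18 = 6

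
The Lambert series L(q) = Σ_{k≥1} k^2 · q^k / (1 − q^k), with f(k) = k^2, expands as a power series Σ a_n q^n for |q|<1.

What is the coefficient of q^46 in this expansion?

d|46:{1,2,23,46}  Σf=1+4+529+2116=2650

a_46 = 2650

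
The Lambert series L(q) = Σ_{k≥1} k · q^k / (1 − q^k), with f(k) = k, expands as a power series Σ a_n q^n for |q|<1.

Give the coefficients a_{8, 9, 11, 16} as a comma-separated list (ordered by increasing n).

15, 13, 12, 31

[q^8] f(8)=8,f(4)=4,f(2)=2,f(1)=1 ⇒ 15
q^9  k|9↦f(k): 9:9 3:3 1:1  a_9=13
q^11  k|11↦f(k): 1:1 11:11  a_11=12
n=16: 16·1 8·2 4·4 2·8 1·16  f→[16+8+4+2+1]=31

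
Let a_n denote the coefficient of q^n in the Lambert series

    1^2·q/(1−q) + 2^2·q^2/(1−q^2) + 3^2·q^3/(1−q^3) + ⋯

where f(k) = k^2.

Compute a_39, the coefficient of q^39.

a_39 = 1700

q^39  k|39↦f(k): 1:1 3:9 13:169 39:1521  a_39=1700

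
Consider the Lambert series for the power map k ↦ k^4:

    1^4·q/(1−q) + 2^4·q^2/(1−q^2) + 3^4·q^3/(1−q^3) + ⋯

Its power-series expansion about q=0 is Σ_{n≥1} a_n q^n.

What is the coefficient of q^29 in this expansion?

n=29: 29·1 1·29  f→[707281+1]=707282

a_29 = 707282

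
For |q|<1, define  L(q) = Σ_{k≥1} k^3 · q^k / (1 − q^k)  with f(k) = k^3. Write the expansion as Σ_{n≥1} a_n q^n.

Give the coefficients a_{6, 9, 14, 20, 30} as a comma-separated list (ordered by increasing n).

n=6: 6·1 3·2 2·3 1·6  f→[216+27+8+1]=252
q^9  k|9↦f(k): 9:729 3:27 1:1  a_9=757
q^14  k|14↦f(k): 14:2744 7:343 2:8 1:1  a_14=3096
n=20: 1·20 2·10 4·5 5·4 10·2 20·1  f→[1+8+64+125+1000+8000]=9198
q^30  k|30↦f(k): 1:1 2:8 3:27 5:125 6:216 10:1000 15:3375 30:27000  a_30=31752

252, 757, 3096, 9198, 31752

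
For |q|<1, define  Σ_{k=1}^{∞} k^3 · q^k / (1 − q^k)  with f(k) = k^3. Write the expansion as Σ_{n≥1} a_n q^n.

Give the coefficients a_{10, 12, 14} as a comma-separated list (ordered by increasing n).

[q^10] f(10)=1000,f(5)=125,f(2)=8,f(1)=1 ⇒ 1134
d|12:{1,2,3,4,6,12}  Σf=1+8+27+64+216+1728=2044
q^14  k|14↦f(k): 1:1 2:8 7:343 14:2744  a_14=3096

1134, 2044, 3096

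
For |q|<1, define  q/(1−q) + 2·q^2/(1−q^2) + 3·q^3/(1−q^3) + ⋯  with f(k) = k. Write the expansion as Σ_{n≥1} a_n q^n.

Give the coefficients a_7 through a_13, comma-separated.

q^7  k|7↦f(k): 7:7 1:1  a_7=8
q^8  k|8↦f(k): 8:8 4:4 2:2 1:1  a_8=15
[q^9] f(9)=9,f(3)=3,f(1)=1 ⇒ 13
q^10  k|10↦f(k): 1:1 2:2 5:5 10:10  a_10=18
[q^11] f(1)=1,f(11)=11 ⇒ 12
d|12:{1,2,3,4,6,12}  Σf=1+2+3+4+6+12=28
n=13: 1·13 13·1  f→[1+13]=14

8, 15, 13, 18, 12, 28, 14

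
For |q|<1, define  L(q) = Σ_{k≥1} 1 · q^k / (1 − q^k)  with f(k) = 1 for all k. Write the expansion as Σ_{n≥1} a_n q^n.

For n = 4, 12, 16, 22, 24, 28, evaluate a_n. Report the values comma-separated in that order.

n=4: 4·1 2·2 1·4  f→[1+1+1]=3
[q^12] f(12)=1,f(6)=1,f(4)=1,f(3)=1,f(2)=1,f(1)=1 ⇒ 6
n=16: 16·1 8·2 4·4 2·8 1·16  f→[1+1+1+1+1]=5
n=22: 22·1 11·2 2·11 1·22  f→[1+1+1+1]=4
d|24:{24,12,8,6,4,3,2,1}  Σf=1+1+1+1+1+1+1+1=8
q^28  k|28↦f(k): 28:1 14:1 7:1 4:1 2:1 1:1  a_28=6

3, 6, 5, 4, 8, 6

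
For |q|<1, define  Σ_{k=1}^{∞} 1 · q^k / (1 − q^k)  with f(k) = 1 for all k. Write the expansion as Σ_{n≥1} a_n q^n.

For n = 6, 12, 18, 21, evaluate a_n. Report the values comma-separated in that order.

n=6: 1·6 2·3 3·2 6·1  f→[1+1+1+1]=4
[q^12] f(12)=1,f(6)=1,f(4)=1,f(3)=1,f(2)=1,f(1)=1 ⇒ 6
d|18:{18,9,6,3,2,1}  Σf=1+1+1+1+1+1=6
n=21: 21·1 7·3 3·7 1·21  f→[1+1+1+1]=4

4, 6, 6, 4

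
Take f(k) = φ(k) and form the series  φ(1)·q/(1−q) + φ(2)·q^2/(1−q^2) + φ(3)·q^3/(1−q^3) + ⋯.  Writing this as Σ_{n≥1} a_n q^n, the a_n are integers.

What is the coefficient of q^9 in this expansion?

d|9:{1,3,9}  Σφ=1+2+6=9

a_9 = 9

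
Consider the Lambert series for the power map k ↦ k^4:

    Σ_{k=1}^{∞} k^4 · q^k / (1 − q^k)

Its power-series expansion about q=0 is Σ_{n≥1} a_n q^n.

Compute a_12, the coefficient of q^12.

[q^12] f(1)=1,f(2)=16,f(3)=81,f(4)=256,f(6)=1296,f(12)=20736 ⇒ 22386

a_12 = 22386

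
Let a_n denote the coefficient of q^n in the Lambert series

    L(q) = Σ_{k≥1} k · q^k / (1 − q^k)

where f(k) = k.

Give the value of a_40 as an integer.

[q^40] f(1)=1,f(2)=2,f(4)=4,f(5)=5,f(8)=8,f(10)=10,f(20)=20,f(40)=40 ⇒ 90

a_40 = 90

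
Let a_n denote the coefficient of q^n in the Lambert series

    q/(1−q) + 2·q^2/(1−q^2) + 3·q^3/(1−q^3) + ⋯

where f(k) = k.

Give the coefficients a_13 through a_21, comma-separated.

q^13  k|13↦f(k): 1:1 13:13  a_13=14
q^14  k|14↦f(k): 14:14 7:7 2:2 1:1  a_14=24
q^15  k|15↦f(k): 1:1 3:3 5:5 15:15  a_15=24
[q^16] f(16)=16,f(8)=8,f(4)=4,f(2)=2,f(1)=1 ⇒ 31
[q^17] f(1)=1,f(17)=17 ⇒ 18
n=18: 1·18 2·9 3·6 6·3 9·2 18·1  f→[1+2+3+6+9+18]=39
n=19: 1·19 19·1  f→[1+19]=20
d|20:{20,10,5,4,2,1}  Σf=20+10+5+4+2+1=42
q^21  k|21↦f(k): 21:21 7:7 3:3 1:1  a_21=32

14, 24, 24, 31, 18, 39, 20, 42, 32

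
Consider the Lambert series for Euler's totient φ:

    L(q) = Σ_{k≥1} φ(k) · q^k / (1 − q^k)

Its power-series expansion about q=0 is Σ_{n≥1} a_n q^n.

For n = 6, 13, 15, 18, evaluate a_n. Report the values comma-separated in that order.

d|6:{1,2,3,6}  Σφ=1+1+2+2=6
q^13  k|13↦φ(k): 1:1 13:12  a_13=13
d|15:{15,5,3,1}  Σφ=8+4+2+1=15
q^18  k|18↦φ(k): 18:6 9:6 6:2 3:2 2:1 1:1  a_18=18

6, 13, 15, 18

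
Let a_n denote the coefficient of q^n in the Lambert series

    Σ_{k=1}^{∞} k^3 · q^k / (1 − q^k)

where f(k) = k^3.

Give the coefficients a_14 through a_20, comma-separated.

q^14  k|14↦f(k): 14:2744 7:343 2:8 1:1  a_14=3096
[q^15] f(1)=1,f(3)=27,f(5)=125,f(15)=3375 ⇒ 3528
[q^16] f(1)=1,f(2)=8,f(4)=64,f(8)=512,f(16)=4096 ⇒ 4681
n=17: 1·17 17·1  f→[1+4913]=4914
n=18: 18·1 9·2 6·3 3·6 2·9 1·18  f→[5832+729+216+27+8+1]=6813
q^19  k|19↦f(k): 1:1 19:6859  a_19=6860
n=20: 20·1 10·2 5·4 4·5 2·10 1·20  f→[8000+1000+125+64+8+1]=9198

3096, 3528, 4681, 4914, 6813, 6860, 9198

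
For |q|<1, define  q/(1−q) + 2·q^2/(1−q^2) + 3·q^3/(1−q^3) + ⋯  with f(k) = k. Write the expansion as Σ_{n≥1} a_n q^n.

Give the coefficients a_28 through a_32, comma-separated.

n=28: 28·1 14·2 7·4 4·7 2·14 1·28  f→[28+14+7+4+2+1]=56
d|29:{1,29}  Σf=1+29=30
n=30: 1·30 2·15 3·10 5·6 6·5 10·3 15·2 30·1  f→[1+2+3+5+6+10+15+30]=72
n=31: 1·31 31·1  f→[1+31]=32
[q^32] f(1)=1,f(2)=2,f(4)=4,f(8)=8,f(16)=16,f(32)=32 ⇒ 63

56, 30, 72, 32, 63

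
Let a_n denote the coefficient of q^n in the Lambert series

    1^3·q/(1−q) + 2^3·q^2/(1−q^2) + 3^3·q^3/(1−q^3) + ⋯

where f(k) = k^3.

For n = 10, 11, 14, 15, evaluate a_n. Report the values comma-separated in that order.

q^10  k|10↦f(k): 1:1 2:8 5:125 10:1000  a_10=1134
q^11  k|11↦f(k): 1:1 11:1331  a_11=1332
q^14  k|14↦f(k): 1:1 2:8 7:343 14:2744  a_14=3096
n=15: 1·15 3·5 5·3 15·1  f→[1+27+125+3375]=3528

1134, 1332, 3096, 3528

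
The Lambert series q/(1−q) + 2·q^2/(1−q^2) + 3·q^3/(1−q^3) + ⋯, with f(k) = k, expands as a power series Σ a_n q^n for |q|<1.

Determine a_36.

n=36: 36·1 18·2 12·3 9·4 6·6 4·9 3·12 2·18 1·36  f→[36+18+12+9+6+4+3+2+1]=91

a_36 = 91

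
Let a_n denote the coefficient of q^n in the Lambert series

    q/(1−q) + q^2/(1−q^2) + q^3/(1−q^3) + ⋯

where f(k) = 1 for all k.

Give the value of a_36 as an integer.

a_36 = 9

d|36:{36,18,12,9,6,4,3,2,1}  Σf=1+1+1+1+1+1+1+1+1=9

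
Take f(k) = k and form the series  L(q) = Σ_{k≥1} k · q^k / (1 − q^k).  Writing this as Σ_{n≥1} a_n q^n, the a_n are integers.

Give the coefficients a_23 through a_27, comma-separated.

24, 60, 31, 42, 40

[q^23] f(23)=23,f(1)=1 ⇒ 24
q^24  k|24↦f(k): 1:1 2:2 3:3 4:4 6:6 8:8 12:12 24:24  a_24=60
q^25  k|25↦f(k): 1:1 5:5 25:25  a_25=31
n=26: 1·26 2·13 13·2 26·1  f→[1+2+13+26]=42
d|27:{1,3,9,27}  Σf=1+3+9+27=40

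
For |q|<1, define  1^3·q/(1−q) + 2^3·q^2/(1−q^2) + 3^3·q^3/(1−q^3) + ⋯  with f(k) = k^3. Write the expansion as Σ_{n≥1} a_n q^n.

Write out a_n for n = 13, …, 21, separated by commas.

n=13: 13·1 1·13  f→[2197+1]=2198
d|14:{1,2,7,14}  Σf=1+8+343+2744=3096
d|15:{15,5,3,1}  Σf=3375+125+27+1=3528
q^16  k|16↦f(k): 16:4096 8:512 4:64 2:8 1:1  a_16=4681
[q^17] f(17)=4913,f(1)=1 ⇒ 4914
q^18  k|18↦f(k): 18:5832 9:729 6:216 3:27 2:8 1:1  a_18=6813
[q^19] f(19)=6859,f(1)=1 ⇒ 6860
[q^20] f(1)=1,f(2)=8,f(4)=64,f(5)=125,f(10)=1000,f(20)=8000 ⇒ 9198
n=21: 1·21 3·7 7·3 21·1  f→[1+27+343+9261]=9632

2198, 3096, 3528, 4681, 4914, 6813, 6860, 9198, 9632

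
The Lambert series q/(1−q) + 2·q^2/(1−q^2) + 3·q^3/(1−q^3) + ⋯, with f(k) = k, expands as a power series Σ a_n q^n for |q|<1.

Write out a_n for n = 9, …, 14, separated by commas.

n=9: 9·1 3·3 1·9  f→[9+3+1]=13
d|10:{10,5,2,1}  Σf=10+5+2+1=18
q^11  k|11↦f(k): 11:11 1:1  a_11=12
[q^12] f(1)=1,f(2)=2,f(3)=3,f(4)=4,f(6)=6,f(12)=12 ⇒ 28
[q^13] f(1)=1,f(13)=13 ⇒ 14
d|14:{1,2,7,14}  Σf=1+2+7+14=24

13, 18, 12, 28, 14, 24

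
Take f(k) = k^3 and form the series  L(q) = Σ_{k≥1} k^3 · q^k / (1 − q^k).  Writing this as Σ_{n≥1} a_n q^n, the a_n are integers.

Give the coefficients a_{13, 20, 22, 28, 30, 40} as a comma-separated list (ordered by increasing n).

q^13  k|13↦f(k): 13:2197 1:1  a_13=2198
q^20  k|20↦f(k): 1:1 2:8 4:64 5:125 10:1000 20:8000  a_20=9198
[q^22] f(22)=10648,f(11)=1331,f(2)=8,f(1)=1 ⇒ 11988
[q^28] f(28)=21952,f(14)=2744,f(7)=343,f(4)=64,f(2)=8,f(1)=1 ⇒ 25112
d|30:{1,2,3,5,6,10,15,30}  Σf=1+8+27+125+216+1000+3375+27000=31752
d|40:{40,20,10,8,5,4,2,1}  Σf=64000+8000+1000+512+125+64+8+1=73710

2198, 9198, 11988, 25112, 31752, 73710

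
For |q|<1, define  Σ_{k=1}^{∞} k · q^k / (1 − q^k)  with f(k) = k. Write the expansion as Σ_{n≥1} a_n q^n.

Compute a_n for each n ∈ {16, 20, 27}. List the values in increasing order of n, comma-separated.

31, 42, 40

d|16:{1,2,4,8,16}  Σf=1+2+4+8+16=31
d|20:{1,2,4,5,10,20}  Σf=1+2+4+5+10+20=42
n=27: 1·27 3·9 9·3 27·1  f→[1+3+9+27]=40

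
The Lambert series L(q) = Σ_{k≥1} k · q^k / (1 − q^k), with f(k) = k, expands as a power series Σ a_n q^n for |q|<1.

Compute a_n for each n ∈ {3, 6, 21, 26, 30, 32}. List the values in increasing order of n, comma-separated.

q^3  k|3↦f(k): 1:1 3:3  a_3=4
q^6  k|6↦f(k): 6:6 3:3 2:2 1:1  a_6=12
d|21:{21,7,3,1}  Σf=21+7+3+1=32
n=26: 26·1 13·2 2·13 1·26  f→[26+13+2+1]=42
d|30:{30,15,10,6,5,3,2,1}  Σf=30+15+10+6+5+3+2+1=72
q^32  k|32↦f(k): 1:1 2:2 4:4 8:8 16:16 32:32  a_32=63

4, 12, 32, 42, 72, 63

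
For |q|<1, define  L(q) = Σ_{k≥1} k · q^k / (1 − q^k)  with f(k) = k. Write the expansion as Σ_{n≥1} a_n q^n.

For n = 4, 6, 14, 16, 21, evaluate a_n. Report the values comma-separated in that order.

7, 12, 24, 31, 32

d|4:{4,2,1}  Σf=4+2+1=7
q^6  k|6↦f(k): 6:6 3:3 2:2 1:1  a_6=12
q^14  k|14↦f(k): 1:1 2:2 7:7 14:14  a_14=24
q^16  k|16↦f(k): 1:1 2:2 4:4 8:8 16:16  a_16=31
[q^21] f(21)=21,f(7)=7,f(3)=3,f(1)=1 ⇒ 32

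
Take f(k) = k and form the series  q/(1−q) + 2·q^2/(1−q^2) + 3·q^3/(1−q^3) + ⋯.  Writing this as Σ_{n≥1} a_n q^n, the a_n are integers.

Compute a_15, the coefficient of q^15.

q^15  k|15↦f(k): 15:15 5:5 3:3 1:1  a_15=24

a_15 = 24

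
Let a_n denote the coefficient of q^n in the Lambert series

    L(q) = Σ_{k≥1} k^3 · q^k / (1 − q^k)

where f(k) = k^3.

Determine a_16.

[q^16] f(1)=1,f(2)=8,f(4)=64,f(8)=512,f(16)=4096 ⇒ 4681

a_16 = 4681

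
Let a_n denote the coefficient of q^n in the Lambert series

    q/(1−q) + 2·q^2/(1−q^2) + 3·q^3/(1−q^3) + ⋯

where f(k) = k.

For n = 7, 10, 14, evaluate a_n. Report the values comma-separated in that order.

[q^7] f(1)=1,f(7)=7 ⇒ 8
n=10: 10·1 5·2 2·5 1·10  f→[10+5+2+1]=18
q^14  k|14↦f(k): 14:14 7:7 2:2 1:1  a_14=24

8, 18, 24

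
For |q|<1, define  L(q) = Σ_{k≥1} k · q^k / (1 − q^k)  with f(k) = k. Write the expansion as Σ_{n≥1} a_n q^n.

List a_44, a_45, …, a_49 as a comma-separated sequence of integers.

d|44:{1,2,4,11,22,44}  Σf=1+2+4+11+22+44=84
n=45: 1·45 3·15 5·9 9·5 15·3 45·1  f→[1+3+5+9+15+45]=78
q^46  k|46↦f(k): 46:46 23:23 2:2 1:1  a_46=72
q^47  k|47↦f(k): 47:47 1:1  a_47=48
n=48: 48·1 24·2 16·3 12·4 8·6 6·8 4·12 3·16 2·24 1·48  f→[48+24+16+12+8+6+4+3+2+1]=124
q^49  k|49↦f(k): 49:49 7:7 1:1  a_49=57

84, 78, 72, 48, 124, 57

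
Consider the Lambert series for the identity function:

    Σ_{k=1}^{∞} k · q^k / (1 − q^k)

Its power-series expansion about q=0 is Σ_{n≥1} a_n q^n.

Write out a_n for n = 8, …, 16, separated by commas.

15, 13, 18, 12, 28, 14, 24, 24, 31

d|8:{1,2,4,8}  Σf=1+2+4+8=15
[q^9] f(1)=1,f(3)=3,f(9)=9 ⇒ 13
n=10: 10·1 5·2 2·5 1·10  f→[10+5+2+1]=18
[q^11] f(11)=11,f(1)=1 ⇒ 12
n=12: 12·1 6·2 4·3 3·4 2·6 1·12  f→[12+6+4+3+2+1]=28
q^13  k|13↦f(k): 13:13 1:1  a_13=14
[q^14] f(1)=1,f(2)=2,f(7)=7,f(14)=14 ⇒ 24
d|15:{1,3,5,15}  Σf=1+3+5+15=24
[q^16] f(16)=16,f(8)=8,f(4)=4,f(2)=2,f(1)=1 ⇒ 31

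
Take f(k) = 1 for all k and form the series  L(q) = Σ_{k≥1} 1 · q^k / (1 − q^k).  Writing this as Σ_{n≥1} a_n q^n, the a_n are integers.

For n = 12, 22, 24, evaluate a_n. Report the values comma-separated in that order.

6, 4, 8

[q^12] f(12)=1,f(6)=1,f(4)=1,f(3)=1,f(2)=1,f(1)=1 ⇒ 6
n=22: 22·1 11·2 2·11 1·22  f→[1+1+1+1]=4
[q^24] f(24)=1,f(12)=1,f(8)=1,f(6)=1,f(4)=1,f(3)=1,f(2)=1,f(1)=1 ⇒ 8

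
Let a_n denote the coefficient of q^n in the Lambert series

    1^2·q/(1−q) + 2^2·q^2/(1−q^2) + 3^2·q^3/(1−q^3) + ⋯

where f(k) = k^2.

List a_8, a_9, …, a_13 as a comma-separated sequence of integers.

d|8:{1,2,4,8}  Σf=1+4+16+64=85
d|9:{9,3,1}  Σf=81+9+1=91
n=10: 1·10 2·5 5·2 10·1  f→[1+4+25+100]=130
q^11  k|11↦f(k): 11:121 1:1  a_11=122
q^12  k|12↦f(k): 12:144 6:36 4:16 3:9 2:4 1:1  a_12=210
[q^13] f(13)=169,f(1)=1 ⇒ 170

85, 91, 130, 122, 210, 170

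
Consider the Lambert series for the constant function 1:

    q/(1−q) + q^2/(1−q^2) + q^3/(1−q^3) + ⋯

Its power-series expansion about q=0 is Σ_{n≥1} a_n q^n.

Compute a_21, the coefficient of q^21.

[q^21] f(1)=1,f(3)=1,f(7)=1,f(21)=1 ⇒ 4

a_21 = 4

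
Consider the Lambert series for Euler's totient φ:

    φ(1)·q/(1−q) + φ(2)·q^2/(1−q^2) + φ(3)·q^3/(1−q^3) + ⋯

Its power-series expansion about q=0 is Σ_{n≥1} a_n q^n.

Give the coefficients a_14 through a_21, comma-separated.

q^14  k|14↦φ(k): 14:6 7:6 2:1 1:1  a_14=14
n=15: 1·15 3·5 5·3 15·1  φ→[1+2+4+8]=15
d|16:{1,2,4,8,16}  Σφ=1+1+2+4+8=16
q^17  k|17↦φ(k): 17:16 1:1  a_17=17
d|18:{1,2,3,6,9,18}  Σφ=1+1+2+2+6+6=18
q^19  k|19↦φ(k): 1:1 19:18  a_19=19
[q^20] φ(20)=8,φ(10)=4,φ(5)=4,φ(4)=2,φ(2)=1,φ(1)=1 ⇒ 20
d|21:{21,7,3,1}  Σφ=12+6+2+1=21

14, 15, 16, 17, 18, 19, 20, 21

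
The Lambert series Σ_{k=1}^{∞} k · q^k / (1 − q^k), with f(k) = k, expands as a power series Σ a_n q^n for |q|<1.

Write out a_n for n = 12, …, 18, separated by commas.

28, 14, 24, 24, 31, 18, 39

n=12: 1·12 2·6 3·4 4·3 6·2 12·1  f→[1+2+3+4+6+12]=28
n=13: 13·1 1·13  f→[13+1]=14
[q^14] f(1)=1,f(2)=2,f(7)=7,f(14)=14 ⇒ 24
[q^15] f(1)=1,f(3)=3,f(5)=5,f(15)=15 ⇒ 24
q^16  k|16↦f(k): 16:16 8:8 4:4 2:2 1:1  a_16=31
[q^17] f(17)=17,f(1)=1 ⇒ 18
d|18:{1,2,3,6,9,18}  Σf=1+2+3+6+9+18=39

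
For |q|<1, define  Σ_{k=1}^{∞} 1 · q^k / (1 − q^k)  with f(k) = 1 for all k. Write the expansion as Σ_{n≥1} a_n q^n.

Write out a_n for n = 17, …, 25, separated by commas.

2, 6, 2, 6, 4, 4, 2, 8, 3

q^17  k|17↦f(k): 17:1 1:1  a_17=2
d|18:{18,9,6,3,2,1}  Σf=1+1+1+1+1+1=6
n=19: 19·1 1·19  f→[1+1]=2
[q^20] f(20)=1,f(10)=1,f(5)=1,f(4)=1,f(2)=1,f(1)=1 ⇒ 6
[q^21] f(1)=1,f(3)=1,f(7)=1,f(21)=1 ⇒ 4
q^22  k|22↦f(k): 22:1 11:1 2:1 1:1  a_22=4
d|23:{23,1}  Σf=1+1=2
q^24  k|24↦f(k): 1:1 2:1 3:1 4:1 6:1 8:1 12:1 24:1  a_24=8
[q^25] f(25)=1,f(5)=1,f(1)=1 ⇒ 3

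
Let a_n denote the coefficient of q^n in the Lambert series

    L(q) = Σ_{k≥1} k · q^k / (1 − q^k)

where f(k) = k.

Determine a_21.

a_21 = 32

q^21  k|21↦f(k): 21:21 7:7 3:3 1:1  a_21=32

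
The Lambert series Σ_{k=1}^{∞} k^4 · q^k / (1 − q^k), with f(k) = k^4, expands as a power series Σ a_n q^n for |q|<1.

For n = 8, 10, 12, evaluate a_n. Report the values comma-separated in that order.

n=8: 1·8 2·4 4·2 8·1  f→[1+16+256+4096]=4369
q^10  k|10↦f(k): 10:10000 5:625 2:16 1:1  a_10=10642
n=12: 12·1 6·2 4·3 3·4 2·6 1·12  f→[20736+1296+256+81+16+1]=22386

4369, 10642, 22386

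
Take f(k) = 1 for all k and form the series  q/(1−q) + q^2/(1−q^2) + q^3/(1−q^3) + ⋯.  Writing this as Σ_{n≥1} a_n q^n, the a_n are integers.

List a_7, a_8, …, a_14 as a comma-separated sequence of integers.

n=7: 1·7 7·1  f→[1+1]=2
q^8  k|8↦f(k): 8:1 4:1 2:1 1:1  a_8=4
[q^9] f(9)=1,f(3)=1,f(1)=1 ⇒ 3
d|10:{1,2,5,10}  Σf=1+1+1+1=4
[q^11] f(11)=1,f(1)=1 ⇒ 2
d|12:{12,6,4,3,2,1}  Σf=1+1+1+1+1+1=6
d|13:{13,1}  Σf=1+1=2
[q^14] f(14)=1,f(7)=1,f(2)=1,f(1)=1 ⇒ 4

2, 4, 3, 4, 2, 6, 2, 4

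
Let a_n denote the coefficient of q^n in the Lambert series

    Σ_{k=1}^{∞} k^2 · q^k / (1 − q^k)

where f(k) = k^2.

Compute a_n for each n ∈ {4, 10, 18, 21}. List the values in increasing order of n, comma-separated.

21, 130, 455, 500

q^4  k|4↦f(k): 1:1 2:4 4:16  a_4=21
q^10  k|10↦f(k): 10:100 5:25 2:4 1:1  a_10=130
n=18: 18·1 9·2 6·3 3·6 2·9 1·18  f→[324+81+36+9+4+1]=455
q^21  k|21↦f(k): 1:1 3:9 7:49 21:441  a_21=500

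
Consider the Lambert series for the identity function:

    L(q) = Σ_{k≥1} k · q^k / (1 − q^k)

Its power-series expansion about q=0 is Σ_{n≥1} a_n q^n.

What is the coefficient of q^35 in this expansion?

n=35: 35·1 7·5 5·7 1·35  f→[35+7+5+1]=48

a_35 = 48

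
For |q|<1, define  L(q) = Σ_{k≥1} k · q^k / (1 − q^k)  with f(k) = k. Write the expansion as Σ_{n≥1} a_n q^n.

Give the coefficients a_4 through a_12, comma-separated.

7, 6, 12, 8, 15, 13, 18, 12, 28

d|4:{1,2,4}  Σf=1+2+4=7
[q^5] f(1)=1,f(5)=5 ⇒ 6
[q^6] f(6)=6,f(3)=3,f(2)=2,f(1)=1 ⇒ 12
[q^7] f(7)=7,f(1)=1 ⇒ 8
d|8:{1,2,4,8}  Σf=1+2+4+8=15
d|9:{9,3,1}  Σf=9+3+1=13
[q^10] f(10)=10,f(5)=5,f(2)=2,f(1)=1 ⇒ 18
n=11: 1·11 11·1  f→[1+11]=12
[q^12] f(1)=1,f(2)=2,f(3)=3,f(4)=4,f(6)=6,f(12)=12 ⇒ 28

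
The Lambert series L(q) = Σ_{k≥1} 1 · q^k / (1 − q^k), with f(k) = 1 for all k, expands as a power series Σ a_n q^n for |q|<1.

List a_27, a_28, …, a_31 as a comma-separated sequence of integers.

d|27:{1,3,9,27}  Σf=1+1+1+1=4
q^28  k|28↦f(k): 1:1 2:1 4:1 7:1 14:1 28:1  a_28=6
[q^29] f(1)=1,f(29)=1 ⇒ 2
[q^30] f(1)=1,f(2)=1,f(3)=1,f(5)=1,f(6)=1,f(10)=1,f(15)=1,f(30)=1 ⇒ 8
d|31:{1,31}  Σf=1+1=2

4, 6, 2, 8, 2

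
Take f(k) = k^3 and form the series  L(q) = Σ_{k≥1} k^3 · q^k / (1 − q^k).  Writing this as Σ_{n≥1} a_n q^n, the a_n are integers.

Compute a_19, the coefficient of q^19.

a_19 = 6860

q^19  k|19↦f(k): 19:6859 1:1  a_19=6860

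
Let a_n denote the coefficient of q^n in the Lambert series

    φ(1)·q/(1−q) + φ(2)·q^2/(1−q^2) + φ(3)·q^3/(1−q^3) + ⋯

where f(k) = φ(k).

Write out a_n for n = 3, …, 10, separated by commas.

q^3  k|3↦φ(k): 3:2 1:1  a_3=3
n=4: 4·1 2·2 1·4  φ→[2+1+1]=4
[q^5] φ(5)=4,φ(1)=1 ⇒ 5
[q^6] φ(6)=2,φ(3)=2,φ(2)=1,φ(1)=1 ⇒ 6
q^7  k|7↦φ(k): 1:1 7:6  a_7=7
[q^8] φ(1)=1,φ(2)=1,φ(4)=2,φ(8)=4 ⇒ 8
d|9:{1,3,9}  Σφ=1+2+6=9
[q^10] φ(10)=4,φ(5)=4,φ(2)=1,φ(1)=1 ⇒ 10

3, 4, 5, 6, 7, 8, 9, 10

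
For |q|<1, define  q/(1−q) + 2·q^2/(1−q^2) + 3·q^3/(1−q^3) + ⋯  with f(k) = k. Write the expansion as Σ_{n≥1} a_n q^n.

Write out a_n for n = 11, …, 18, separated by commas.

q^11  k|11↦f(k): 1:1 11:11  a_11=12
[q^12] f(12)=12,f(6)=6,f(4)=4,f(3)=3,f(2)=2,f(1)=1 ⇒ 28
n=13: 1·13 13·1  f→[1+13]=14
q^14  k|14↦f(k): 1:1 2:2 7:7 14:14  a_14=24
d|15:{1,3,5,15}  Σf=1+3+5+15=24
n=16: 1·16 2·8 4·4 8·2 16·1  f→[1+2+4+8+16]=31
q^17  k|17↦f(k): 1:1 17:17  a_17=18
[q^18] f(18)=18,f(9)=9,f(6)=6,f(3)=3,f(2)=2,f(1)=1 ⇒ 39

12, 28, 14, 24, 24, 31, 18, 39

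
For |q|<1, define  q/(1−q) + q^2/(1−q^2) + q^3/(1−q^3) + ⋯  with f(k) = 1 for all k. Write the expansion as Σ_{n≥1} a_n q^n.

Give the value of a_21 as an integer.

n=21: 21·1 7·3 3·7 1·21  f→[1+1+1+1]=4

a_21 = 4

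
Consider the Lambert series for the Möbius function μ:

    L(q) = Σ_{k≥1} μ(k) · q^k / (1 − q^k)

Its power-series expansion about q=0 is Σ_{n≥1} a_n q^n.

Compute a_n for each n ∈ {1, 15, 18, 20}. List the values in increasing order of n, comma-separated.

q^1  k|1↦μ(k): 1:1  a_1=1
q^15  k|15↦μ(k): 15:1 5:-1 3:-1 1:1  a_15=0
d|18:{18,9,6,3,2,1}  Σμ=0+0+1+(-1)+(-1)+1=0
d|20:{1,2,4,5,10,20}  Σμ=1+(-1)+0+(-1)+1+0=0

1, 0, 0, 0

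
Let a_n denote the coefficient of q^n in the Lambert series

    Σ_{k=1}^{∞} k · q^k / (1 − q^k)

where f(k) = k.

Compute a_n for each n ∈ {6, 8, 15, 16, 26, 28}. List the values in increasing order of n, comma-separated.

12, 15, 24, 31, 42, 56

q^6  k|6↦f(k): 1:1 2:2 3:3 6:6  a_6=12
n=8: 1·8 2·4 4·2 8·1  f→[1+2+4+8]=15
n=15: 1·15 3·5 5·3 15·1  f→[1+3+5+15]=24
q^16  k|16↦f(k): 1:1 2:2 4:4 8:8 16:16  a_16=31
d|26:{26,13,2,1}  Σf=26+13+2+1=42
d|28:{28,14,7,4,2,1}  Σf=28+14+7+4+2+1=56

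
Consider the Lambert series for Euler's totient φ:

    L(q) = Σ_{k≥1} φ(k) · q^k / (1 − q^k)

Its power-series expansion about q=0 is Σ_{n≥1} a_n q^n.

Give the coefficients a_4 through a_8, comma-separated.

[q^4] φ(1)=1,φ(2)=1,φ(4)=2 ⇒ 4
q^5  k|5↦φ(k): 5:4 1:1  a_5=5
[q^6] φ(6)=2,φ(3)=2,φ(2)=1,φ(1)=1 ⇒ 6
q^7  k|7↦φ(k): 7:6 1:1  a_7=7
n=8: 1·8 2·4 4·2 8·1  φ→[1+1+2+4]=8

4, 5, 6, 7, 8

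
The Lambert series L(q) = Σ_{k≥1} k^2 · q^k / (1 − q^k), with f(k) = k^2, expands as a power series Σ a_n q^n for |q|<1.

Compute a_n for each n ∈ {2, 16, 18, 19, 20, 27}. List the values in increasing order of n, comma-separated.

[q^2] f(2)=4,f(1)=1 ⇒ 5
q^16  k|16↦f(k): 16:256 8:64 4:16 2:4 1:1  a_16=341
[q^18] f(1)=1,f(2)=4,f(3)=9,f(6)=36,f(9)=81,f(18)=324 ⇒ 455
q^19  k|19↦f(k): 1:1 19:361  a_19=362
q^20  k|20↦f(k): 1:1 2:4 4:16 5:25 10:100 20:400  a_20=546
d|27:{27,9,3,1}  Σf=729+81+9+1=820

5, 341, 455, 362, 546, 820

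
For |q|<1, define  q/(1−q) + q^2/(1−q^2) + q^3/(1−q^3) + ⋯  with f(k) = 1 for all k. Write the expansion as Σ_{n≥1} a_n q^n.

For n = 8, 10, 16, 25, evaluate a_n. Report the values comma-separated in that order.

4, 4, 5, 3

n=8: 8·1 4·2 2·4 1·8  f→[1+1+1+1]=4
d|10:{10,5,2,1}  Σf=1+1+1+1=4
[q^16] f(1)=1,f(2)=1,f(4)=1,f(8)=1,f(16)=1 ⇒ 5
d|25:{1,5,25}  Σf=1+1+1=3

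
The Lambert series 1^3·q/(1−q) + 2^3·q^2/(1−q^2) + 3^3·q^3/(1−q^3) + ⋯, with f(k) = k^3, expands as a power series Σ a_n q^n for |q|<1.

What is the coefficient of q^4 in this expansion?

a_4 = 73

[q^4] f(1)=1,f(2)=8,f(4)=64 ⇒ 73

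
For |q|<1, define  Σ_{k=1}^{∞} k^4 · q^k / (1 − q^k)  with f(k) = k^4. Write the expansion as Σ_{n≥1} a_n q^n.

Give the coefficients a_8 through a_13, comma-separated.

4369, 6643, 10642, 14642, 22386, 28562

n=8: 8·1 4·2 2·4 1·8  f→[4096+256+16+1]=4369
d|9:{9,3,1}  Σf=6561+81+1=6643
q^10  k|10↦f(k): 1:1 2:16 5:625 10:10000  a_10=10642
n=11: 11·1 1·11  f→[14641+1]=14642
n=12: 1·12 2·6 3·4 4·3 6·2 12·1  f→[1+16+81+256+1296+20736]=22386
n=13: 13·1 1·13  f→[28561+1]=28562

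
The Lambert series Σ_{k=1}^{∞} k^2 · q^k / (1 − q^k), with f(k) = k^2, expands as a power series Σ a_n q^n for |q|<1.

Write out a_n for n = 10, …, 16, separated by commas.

[q^10] f(10)=100,f(5)=25,f(2)=4,f(1)=1 ⇒ 130
n=11: 11·1 1·11  f→[121+1]=122
d|12:{12,6,4,3,2,1}  Σf=144+36+16+9+4+1=210
[q^13] f(1)=1,f(13)=169 ⇒ 170
n=14: 1·14 2·7 7·2 14·1  f→[1+4+49+196]=250
q^15  k|15↦f(k): 15:225 5:25 3:9 1:1  a_15=260
q^16  k|16↦f(k): 16:256 8:64 4:16 2:4 1:1  a_16=341

130, 122, 210, 170, 250, 260, 341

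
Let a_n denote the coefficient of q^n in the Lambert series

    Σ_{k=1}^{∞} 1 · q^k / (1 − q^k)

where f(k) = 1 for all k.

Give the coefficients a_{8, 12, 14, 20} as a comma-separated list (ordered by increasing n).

n=8: 8·1 4·2 2·4 1·8  f→[1+1+1+1]=4
n=12: 1·12 2·6 3·4 4·3 6·2 12·1  f→[1+1+1+1+1+1]=6
d|14:{14,7,2,1}  Σf=1+1+1+1=4
n=20: 20·1 10·2 5·4 4·5 2·10 1·20  f→[1+1+1+1+1+1]=6

4, 6, 4, 6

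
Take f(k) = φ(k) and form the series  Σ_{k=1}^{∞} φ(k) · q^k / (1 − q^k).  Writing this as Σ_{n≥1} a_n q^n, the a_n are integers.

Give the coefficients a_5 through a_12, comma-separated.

q^5  k|5↦φ(k): 1:1 5:4  a_5=5
n=6: 6·1 3·2 2·3 1·6  φ→[2+2+1+1]=6
q^7  k|7↦φ(k): 1:1 7:6  a_7=7
n=8: 1·8 2·4 4·2 8·1  φ→[1+1+2+4]=8
[q^9] φ(1)=1,φ(3)=2,φ(9)=6 ⇒ 9
q^10  k|10↦φ(k): 1:1 2:1 5:4 10:4  a_10=10
n=11: 1·11 11·1  φ→[1+10]=11
d|12:{12,6,4,3,2,1}  Σφ=4+2+2+2+1+1=12

5, 6, 7, 8, 9, 10, 11, 12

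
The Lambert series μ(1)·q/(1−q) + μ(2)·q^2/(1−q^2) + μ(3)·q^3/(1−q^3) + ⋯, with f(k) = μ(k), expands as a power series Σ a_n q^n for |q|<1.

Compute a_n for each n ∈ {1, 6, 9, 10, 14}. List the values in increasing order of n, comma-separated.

1, 0, 0, 0, 0

n=1: 1·1  μ→[1]=1
[q^6] μ(6)=1,μ(3)=-1,μ(2)=-1,μ(1)=1 ⇒ 0
[q^9] μ(1)=1,μ(3)=-1,μ(9)=0 ⇒ 0
n=10: 1·10 2·5 5·2 10·1  μ→[1+(-1)+(-1)+1]=0
d|14:{1,2,7,14}  Σμ=1+(-1)+(-1)+1=0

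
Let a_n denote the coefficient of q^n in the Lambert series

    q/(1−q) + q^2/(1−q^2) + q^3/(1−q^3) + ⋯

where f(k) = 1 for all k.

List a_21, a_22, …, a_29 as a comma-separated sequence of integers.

d|21:{1,3,7,21}  Σf=1+1+1+1=4
q^22  k|22↦f(k): 1:1 2:1 11:1 22:1  a_22=4
n=23: 23·1 1·23  f→[1+1]=2
d|24:{1,2,3,4,6,8,12,24}  Σf=1+1+1+1+1+1+1+1=8
d|25:{1,5,25}  Σf=1+1+1=3
[q^26] f(1)=1,f(2)=1,f(13)=1,f(26)=1 ⇒ 4
q^27  k|27↦f(k): 1:1 3:1 9:1 27:1  a_27=4
n=28: 1·28 2·14 4·7 7·4 14·2 28·1  f→[1+1+1+1+1+1]=6
[q^29] f(29)=1,f(1)=1 ⇒ 2

4, 4, 2, 8, 3, 4, 4, 6, 2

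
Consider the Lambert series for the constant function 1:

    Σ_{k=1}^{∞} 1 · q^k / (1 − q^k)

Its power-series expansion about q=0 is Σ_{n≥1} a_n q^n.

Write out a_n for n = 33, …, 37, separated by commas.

d|33:{33,11,3,1}  Σf=1+1+1+1=4
[q^34] f(1)=1,f(2)=1,f(17)=1,f(34)=1 ⇒ 4
n=35: 1·35 5·7 7·5 35·1  f→[1+1+1+1]=4
d|36:{1,2,3,4,6,9,12,18,36}  Σf=1+1+1+1+1+1+1+1+1=9
q^37  k|37↦f(k): 1:1 37:1  a_37=2

4, 4, 4, 9, 2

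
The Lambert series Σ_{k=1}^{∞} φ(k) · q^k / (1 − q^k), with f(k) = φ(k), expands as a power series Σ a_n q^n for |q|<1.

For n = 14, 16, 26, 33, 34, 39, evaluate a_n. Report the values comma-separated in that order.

n=14: 14·1 7·2 2·7 1·14  φ→[6+6+1+1]=14
d|16:{16,8,4,2,1}  Σφ=8+4+2+1+1=16
n=26: 26·1 13·2 2·13 1·26  φ→[12+12+1+1]=26
d|33:{33,11,3,1}  Σφ=20+10+2+1=33
d|34:{1,2,17,34}  Σφ=1+1+16+16=34
n=39: 39·1 13·3 3·13 1·39  φ→[24+12+2+1]=39

14, 16, 26, 33, 34, 39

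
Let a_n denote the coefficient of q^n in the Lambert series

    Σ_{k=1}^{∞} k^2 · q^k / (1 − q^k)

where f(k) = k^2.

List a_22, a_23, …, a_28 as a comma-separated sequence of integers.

610, 530, 850, 651, 850, 820, 1050

n=22: 1·22 2·11 11·2 22·1  f→[1+4+121+484]=610
q^23  k|23↦f(k): 23:529 1:1  a_23=530
d|24:{1,2,3,4,6,8,12,24}  Σf=1+4+9+16+36+64+144+576=850
d|25:{25,5,1}  Σf=625+25+1=651
[q^26] f(26)=676,f(13)=169,f(2)=4,f(1)=1 ⇒ 850
q^27  k|27↦f(k): 1:1 3:9 9:81 27:729  a_27=820
[q^28] f(28)=784,f(14)=196,f(7)=49,f(4)=16,f(2)=4,f(1)=1 ⇒ 1050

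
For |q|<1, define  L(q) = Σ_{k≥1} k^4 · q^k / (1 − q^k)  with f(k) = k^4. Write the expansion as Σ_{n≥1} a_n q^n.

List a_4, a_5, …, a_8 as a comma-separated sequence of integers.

273, 626, 1394, 2402, 4369

q^4  k|4↦f(k): 1:1 2:16 4:256  a_4=273
n=5: 1·5 5·1  f→[1+625]=626
n=6: 1·6 2·3 3·2 6·1  f→[1+16+81+1296]=1394
[q^7] f(1)=1,f(7)=2401 ⇒ 2402
q^8  k|8↦f(k): 8:4096 4:256 2:16 1:1  a_8=4369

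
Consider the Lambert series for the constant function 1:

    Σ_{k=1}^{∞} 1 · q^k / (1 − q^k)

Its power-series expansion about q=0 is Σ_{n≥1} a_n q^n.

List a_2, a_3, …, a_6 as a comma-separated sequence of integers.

n=2: 1·2 2·1  f→[1+1]=2
[q^3] f(3)=1,f(1)=1 ⇒ 2
n=4: 1·4 2·2 4·1  f→[1+1+1]=3
[q^5] f(5)=1,f(1)=1 ⇒ 2
n=6: 6·1 3·2 2·3 1·6  f→[1+1+1+1]=4

2, 2, 3, 2, 4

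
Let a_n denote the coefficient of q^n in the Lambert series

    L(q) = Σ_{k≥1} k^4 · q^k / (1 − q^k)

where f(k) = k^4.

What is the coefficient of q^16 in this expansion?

a_16 = 69905

d|16:{1,2,4,8,16}  Σf=1+16+256+4096+65536=69905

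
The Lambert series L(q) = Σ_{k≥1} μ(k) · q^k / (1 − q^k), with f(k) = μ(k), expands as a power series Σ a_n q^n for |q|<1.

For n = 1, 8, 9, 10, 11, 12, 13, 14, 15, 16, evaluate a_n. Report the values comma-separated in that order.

q^1  k|1↦μ(k): 1:1  a_1=1
d|8:{1,2,4,8}  Σμ=1+(-1)+0+0=0
q^9  k|9↦μ(k): 1:1 3:-1 9:0  a_9=0
d|10:{10,5,2,1}  Σμ=1+(-1)+(-1)+1=0
[q^11] μ(11)=-1,μ(1)=1 ⇒ 0
d|12:{12,6,4,3,2,1}  Σμ=0+1+0+(-1)+(-1)+1=0
[q^13] μ(13)=-1,μ(1)=1 ⇒ 0
[q^14] μ(1)=1,μ(2)=-1,μ(7)=-1,μ(14)=1 ⇒ 0
d|15:{15,5,3,1}  Σμ=1+(-1)+(-1)+1=0
d|16:{16,8,4,2,1}  Σμ=0+0+0+(-1)+1=0

1, 0, 0, 0, 0, 0, 0, 0, 0, 0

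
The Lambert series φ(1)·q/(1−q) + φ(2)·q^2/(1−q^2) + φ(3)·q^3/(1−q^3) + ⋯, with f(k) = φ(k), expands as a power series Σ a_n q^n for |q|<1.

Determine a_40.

n=40: 1·40 2·20 4·10 5·8 8·5 10·4 20·2 40·1  φ→[1+1+2+4+4+4+8+16]=40

a_40 = 40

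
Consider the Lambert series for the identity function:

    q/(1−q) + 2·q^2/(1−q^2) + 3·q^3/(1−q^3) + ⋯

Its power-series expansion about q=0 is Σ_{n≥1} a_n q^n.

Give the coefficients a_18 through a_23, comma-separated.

n=18: 1·18 2·9 3·6 6·3 9·2 18·1  f→[1+2+3+6+9+18]=39
[q^19] f(1)=1,f(19)=19 ⇒ 20
[q^20] f(1)=1,f(2)=2,f(4)=4,f(5)=5,f(10)=10,f(20)=20 ⇒ 42
n=21: 1·21 3·7 7·3 21·1  f→[1+3+7+21]=32
[q^22] f(22)=22,f(11)=11,f(2)=2,f(1)=1 ⇒ 36
q^23  k|23↦f(k): 23:23 1:1  a_23=24

39, 20, 42, 32, 36, 24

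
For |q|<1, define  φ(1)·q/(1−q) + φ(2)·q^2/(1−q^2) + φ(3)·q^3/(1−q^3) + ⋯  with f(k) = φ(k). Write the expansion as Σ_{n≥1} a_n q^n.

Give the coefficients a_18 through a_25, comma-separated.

q^18  k|18↦φ(k): 18:6 9:6 6:2 3:2 2:1 1:1  a_18=18
q^19  k|19↦φ(k): 19:18 1:1  a_19=19
n=20: 20·1 10·2 5·4 4·5 2·10 1·20  φ→[8+4+4+2+1+1]=20
d|21:{1,3,7,21}  Σφ=1+2+6+12=21
[q^22] φ(22)=10,φ(11)=10,φ(2)=1,φ(1)=1 ⇒ 22
q^23  k|23↦φ(k): 1:1 23:22  a_23=23
[q^24] φ(1)=1,φ(2)=1,φ(3)=2,φ(4)=2,φ(6)=2,φ(8)=4,φ(12)=4,φ(24)=8 ⇒ 24
d|25:{25,5,1}  Σφ=20+4+1=25

18, 19, 20, 21, 22, 23, 24, 25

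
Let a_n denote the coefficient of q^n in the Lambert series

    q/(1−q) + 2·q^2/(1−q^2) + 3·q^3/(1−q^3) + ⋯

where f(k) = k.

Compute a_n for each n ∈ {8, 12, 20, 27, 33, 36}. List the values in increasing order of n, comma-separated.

15, 28, 42, 40, 48, 91

q^8  k|8↦f(k): 8:8 4:4 2:2 1:1  a_8=15
d|12:{12,6,4,3,2,1}  Σf=12+6+4+3+2+1=28
[q^20] f(1)=1,f(2)=2,f(4)=4,f(5)=5,f(10)=10,f(20)=20 ⇒ 42
n=27: 27·1 9·3 3·9 1·27  f→[27+9+3+1]=40
[q^33] f(1)=1,f(3)=3,f(11)=11,f(33)=33 ⇒ 48
d|36:{36,18,12,9,6,4,3,2,1}  Σf=36+18+12+9+6+4+3+2+1=91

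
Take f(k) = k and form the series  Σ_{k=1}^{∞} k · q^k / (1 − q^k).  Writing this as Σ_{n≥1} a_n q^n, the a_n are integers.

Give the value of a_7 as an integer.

a_7 = 8

d|7:{1,7}  Σf=1+7=8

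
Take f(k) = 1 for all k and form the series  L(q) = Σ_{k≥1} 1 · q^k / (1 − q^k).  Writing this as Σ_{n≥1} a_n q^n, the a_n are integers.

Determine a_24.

a_24 = 8

n=24: 1·24 2·12 3·8 4·6 6·4 8·3 12·2 24·1  f→[1+1+1+1+1+1+1+1]=8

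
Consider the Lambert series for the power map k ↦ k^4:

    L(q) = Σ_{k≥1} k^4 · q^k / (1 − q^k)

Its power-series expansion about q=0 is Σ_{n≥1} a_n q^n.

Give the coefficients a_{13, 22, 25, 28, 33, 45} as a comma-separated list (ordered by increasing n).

28562, 248914, 391251, 655746, 1200644, 4158518

d|13:{13,1}  Σf=28561+1=28562
q^22  k|22↦f(k): 22:234256 11:14641 2:16 1:1  a_22=248914
q^25  k|25↦f(k): 1:1 5:625 25:390625  a_25=391251
q^28  k|28↦f(k): 28:614656 14:38416 7:2401 4:256 2:16 1:1  a_28=655746
q^33  k|33↦f(k): 1:1 3:81 11:14641 33:1185921  a_33=1200644
n=45: 1·45 3·15 5·9 9·5 15·3 45·1  f→[1+81+625+6561+50625+4100625]=4158518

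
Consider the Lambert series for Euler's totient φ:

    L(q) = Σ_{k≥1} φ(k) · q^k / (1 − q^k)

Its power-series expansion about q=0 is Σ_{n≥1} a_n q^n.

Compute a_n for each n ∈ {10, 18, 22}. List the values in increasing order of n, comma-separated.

d|10:{10,5,2,1}  Σφ=4+4+1+1=10
[q^18] φ(1)=1,φ(2)=1,φ(3)=2,φ(6)=2,φ(9)=6,φ(18)=6 ⇒ 18
d|22:{22,11,2,1}  Σφ=10+10+1+1=22

10, 18, 22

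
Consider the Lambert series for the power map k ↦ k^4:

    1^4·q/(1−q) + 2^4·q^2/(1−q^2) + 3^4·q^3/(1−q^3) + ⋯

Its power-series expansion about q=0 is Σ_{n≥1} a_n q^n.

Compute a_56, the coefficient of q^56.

q^56  k|56↦f(k): 56:9834496 28:614656 14:38416 8:4096 7:2401 4:256 2:16 1:1  a_56=10494338

a_56 = 10494338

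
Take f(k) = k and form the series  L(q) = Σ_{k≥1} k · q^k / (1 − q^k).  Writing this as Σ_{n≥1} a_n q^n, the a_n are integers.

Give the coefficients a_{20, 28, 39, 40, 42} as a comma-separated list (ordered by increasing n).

n=20: 20·1 10·2 5·4 4·5 2·10 1·20  f→[20+10+5+4+2+1]=42
d|28:{28,14,7,4,2,1}  Σf=28+14+7+4+2+1=56
d|39:{39,13,3,1}  Σf=39+13+3+1=56
[q^40] f(40)=40,f(20)=20,f(10)=10,f(8)=8,f(5)=5,f(4)=4,f(2)=2,f(1)=1 ⇒ 90
n=42: 1·42 2·21 3·14 6·7 7·6 14·3 21·2 42·1  f→[1+2+3+6+7+14+21+42]=96

42, 56, 56, 90, 96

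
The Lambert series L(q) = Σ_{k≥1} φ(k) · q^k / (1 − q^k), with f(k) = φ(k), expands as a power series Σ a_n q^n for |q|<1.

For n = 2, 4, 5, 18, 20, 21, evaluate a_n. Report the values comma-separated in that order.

d|2:{2,1}  Σφ=1+1=2
q^4  k|4↦φ(k): 4:2 2:1 1:1  a_4=4
d|5:{5,1}  Σφ=4+1=5
n=18: 18·1 9·2 6·3 3·6 2·9 1·18  φ→[6+6+2+2+1+1]=18
n=20: 1·20 2·10 4·5 5·4 10·2 20·1  φ→[1+1+2+4+4+8]=20
n=21: 21·1 7·3 3·7 1·21  φ→[12+6+2+1]=21

2, 4, 5, 18, 20, 21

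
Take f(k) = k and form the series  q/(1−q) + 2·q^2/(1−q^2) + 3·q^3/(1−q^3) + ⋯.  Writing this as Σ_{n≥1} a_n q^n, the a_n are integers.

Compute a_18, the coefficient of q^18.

a_18 = 39

n=18: 18·1 9·2 6·3 3·6 2·9 1·18  f→[18+9+6+3+2+1]=39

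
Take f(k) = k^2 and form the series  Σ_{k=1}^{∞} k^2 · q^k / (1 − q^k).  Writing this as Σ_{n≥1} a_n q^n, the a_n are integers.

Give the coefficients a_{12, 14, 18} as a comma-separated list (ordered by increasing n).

210, 250, 455

d|12:{12,6,4,3,2,1}  Σf=144+36+16+9+4+1=210
q^14  k|14↦f(k): 1:1 2:4 7:49 14:196  a_14=250
n=18: 1·18 2·9 3·6 6·3 9·2 18·1  f→[1+4+9+36+81+324]=455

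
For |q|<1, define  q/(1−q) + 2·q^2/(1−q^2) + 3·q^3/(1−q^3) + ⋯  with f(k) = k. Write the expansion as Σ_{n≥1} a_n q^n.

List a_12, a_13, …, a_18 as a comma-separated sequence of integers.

q^12  k|12↦f(k): 12:12 6:6 4:4 3:3 2:2 1:1  a_12=28
q^13  k|13↦f(k): 13:13 1:1  a_13=14
[q^14] f(1)=1,f(2)=2,f(7)=7,f(14)=14 ⇒ 24
[q^15] f(15)=15,f(5)=5,f(3)=3,f(1)=1 ⇒ 24
d|16:{16,8,4,2,1}  Σf=16+8+4+2+1=31
n=17: 17·1 1·17  f→[17+1]=18
q^18  k|18↦f(k): 1:1 2:2 3:3 6:6 9:9 18:18  a_18=39

28, 14, 24, 24, 31, 18, 39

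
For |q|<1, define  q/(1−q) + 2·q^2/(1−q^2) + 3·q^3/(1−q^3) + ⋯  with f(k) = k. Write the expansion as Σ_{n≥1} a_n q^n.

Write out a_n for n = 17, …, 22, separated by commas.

n=17: 17·1 1·17  f→[17+1]=18
d|18:{1,2,3,6,9,18}  Σf=1+2+3+6+9+18=39
[q^19] f(19)=19,f(1)=1 ⇒ 20
d|20:{1,2,4,5,10,20}  Σf=1+2+4+5+10+20=42
q^21  k|21↦f(k): 21:21 7:7 3:3 1:1  a_21=32
q^22  k|22↦f(k): 1:1 2:2 11:11 22:22  a_22=36

18, 39, 20, 42, 32, 36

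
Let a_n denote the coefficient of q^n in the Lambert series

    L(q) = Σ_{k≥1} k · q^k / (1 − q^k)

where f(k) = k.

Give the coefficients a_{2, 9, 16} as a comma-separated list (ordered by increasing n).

3, 13, 31

q^2  k|2↦f(k): 2:2 1:1  a_2=3
n=9: 9·1 3·3 1·9  f→[9+3+1]=13
d|16:{16,8,4,2,1}  Σf=16+8+4+2+1=31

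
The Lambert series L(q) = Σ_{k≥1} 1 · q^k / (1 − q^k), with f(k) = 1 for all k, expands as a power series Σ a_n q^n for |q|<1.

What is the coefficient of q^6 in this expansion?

a_6 = 4

n=6: 6·1 3·2 2·3 1·6  f→[1+1+1+1]=4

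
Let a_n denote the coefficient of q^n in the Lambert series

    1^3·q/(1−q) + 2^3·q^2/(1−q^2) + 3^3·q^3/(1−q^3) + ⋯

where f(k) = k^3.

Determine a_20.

[q^20] f(20)=8000,f(10)=1000,f(5)=125,f(4)=64,f(2)=8,f(1)=1 ⇒ 9198

a_20 = 9198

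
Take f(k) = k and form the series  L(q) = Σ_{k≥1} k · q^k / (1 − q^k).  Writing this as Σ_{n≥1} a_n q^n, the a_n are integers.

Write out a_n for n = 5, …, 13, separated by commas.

n=5: 1·5 5·1  f→[1+5]=6
d|6:{6,3,2,1}  Σf=6+3+2+1=12
[q^7] f(1)=1,f(7)=7 ⇒ 8
[q^8] f(8)=8,f(4)=4,f(2)=2,f(1)=1 ⇒ 15
[q^9] f(1)=1,f(3)=3,f(9)=9 ⇒ 13
q^10  k|10↦f(k): 1:1 2:2 5:5 10:10  a_10=18
n=11: 1·11 11·1  f→[1+11]=12
d|12:{12,6,4,3,2,1}  Σf=12+6+4+3+2+1=28
[q^13] f(1)=1,f(13)=13 ⇒ 14

6, 12, 8, 15, 13, 18, 12, 28, 14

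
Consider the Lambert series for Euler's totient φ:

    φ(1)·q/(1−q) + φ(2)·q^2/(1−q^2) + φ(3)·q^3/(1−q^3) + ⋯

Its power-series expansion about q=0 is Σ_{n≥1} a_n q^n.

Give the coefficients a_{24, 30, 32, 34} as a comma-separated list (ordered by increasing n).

[q^24] φ(24)=8,φ(12)=4,φ(8)=4,φ(6)=2,φ(4)=2,φ(3)=2,φ(2)=1,φ(1)=1 ⇒ 24
n=30: 30·1 15·2 10·3 6·5 5·6 3·10 2·15 1·30  φ→[8+8+4+2+4+2+1+1]=30
n=32: 32·1 16·2 8·4 4·8 2·16 1·32  φ→[16+8+4+2+1+1]=32
[q^34] φ(1)=1,φ(2)=1,φ(17)=16,φ(34)=16 ⇒ 34

24, 30, 32, 34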